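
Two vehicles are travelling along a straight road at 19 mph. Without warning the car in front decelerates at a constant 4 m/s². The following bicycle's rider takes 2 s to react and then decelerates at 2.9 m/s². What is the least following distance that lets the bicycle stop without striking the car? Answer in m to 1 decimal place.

19 mph × 0.44704 = 8.4938 m/s.
Leader travels v²/(2a_L) = 72.145 / 8.000 = 9.018 m before stopping.
Follower covers v·t_r = 8.4938 × 2 = 16.988 m while reacting, then v²/(2a_F) = 72.145 / 5.800 = 12.439 m while braking, for a total of 16.988 + 12.439 = 29.427 m.
Since a_F ≤ a_L and the follower starts braking later, the follower is never slower than the leader, so the closest approach is when both have stopped.
Minimum gap = 29.427 − 9.018 = 20.409 m.

Minimum gap ≈ 20.4 m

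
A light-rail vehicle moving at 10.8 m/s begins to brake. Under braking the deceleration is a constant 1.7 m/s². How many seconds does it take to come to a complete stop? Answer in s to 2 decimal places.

Braking time = v/a = 10.8000 / 1.700 = 6.353 s.

Braking time ≈ 6.35 s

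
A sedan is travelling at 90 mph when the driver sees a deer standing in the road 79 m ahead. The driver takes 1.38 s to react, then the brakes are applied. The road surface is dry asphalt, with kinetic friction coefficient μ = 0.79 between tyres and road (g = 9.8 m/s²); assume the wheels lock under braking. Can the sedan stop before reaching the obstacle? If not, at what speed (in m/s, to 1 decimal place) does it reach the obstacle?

90 mph × 0.44704 = 40.2336 m/s.
a = μg = 0.79 × 9.8 = 7.742 m/s².
Reaction distance = 40.2336 × 1.38 = 55.522 m.
Braking distance needed to stop: v²/(2a) = 1618.743 / 15.484 = 104.543 m, so total needed = 55.522 + 104.543 = 160.065 m > 79 m — it cannot stop.
Distance remaining when braking begins: 79 − 55.522 = 23.478 m.
v² = v₀² − 2a·d = 1618.743 − 2 × 7.742 × 23.478 = 1255.210 m²/s².
v = √1255.210 = 35.429 m/s.

No — it strikes the obstacle at 35.4 m/s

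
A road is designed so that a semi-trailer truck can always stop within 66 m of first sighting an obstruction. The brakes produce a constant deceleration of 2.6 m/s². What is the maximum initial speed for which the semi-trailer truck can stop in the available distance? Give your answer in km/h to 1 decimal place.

Maximum speed ≈ 66.7 km/h

v²/(2a) = d ⇒ v = √(2 × 2.600 × 66) = √343.20 = 18.5257 m/s.
18.5257 m/s × 3.6 = 66.693 km/h.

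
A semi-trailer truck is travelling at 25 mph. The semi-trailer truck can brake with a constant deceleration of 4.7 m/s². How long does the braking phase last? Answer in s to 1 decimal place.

25 mph × 0.44704 = 11.1760 m/s.
Braking time = v/a = 11.1760 / 4.700 = 2.378 s.

Braking time ≈ 2.4 s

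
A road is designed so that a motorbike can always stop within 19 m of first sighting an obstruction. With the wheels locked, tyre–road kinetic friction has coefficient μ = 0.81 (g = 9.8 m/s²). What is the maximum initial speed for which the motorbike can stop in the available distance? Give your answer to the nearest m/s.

a = μg = 0.81 × 9.8 = 7.938 m/s².
v²/(2a) = d ⇒ v = √(2 × 7.938 × 19) = √301.64 = 17.3678 m/s.

Maximum speed ≈ 17 m/s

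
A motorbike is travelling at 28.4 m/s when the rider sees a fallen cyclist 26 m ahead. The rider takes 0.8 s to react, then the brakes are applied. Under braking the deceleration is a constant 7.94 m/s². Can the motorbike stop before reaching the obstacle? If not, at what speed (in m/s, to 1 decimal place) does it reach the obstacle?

Reaction distance = 28.4000 × 0.8 = 22.720 m.
Braking distance needed to stop: v²/(2a) = 806.560 / 15.880 = 50.791 m, so total needed = 22.720 + 50.791 = 73.511 m > 26 m — it cannot stop.
Distance remaining when braking begins: 26 − 22.720 = 3.280 m.
v² = v₀² − 2a·d = 806.560 − 2 × 7.940 × 3.280 = 754.474 m²/s².
v = √754.474 = 27.468 m/s.

No — it strikes the obstacle at 27.5 m/s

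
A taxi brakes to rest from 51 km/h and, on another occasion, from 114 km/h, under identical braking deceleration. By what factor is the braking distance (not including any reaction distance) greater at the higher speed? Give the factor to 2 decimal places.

Factor ≈ 5.00

Braking distance d = v²/(2a), so with a fixed, d ∝ v².
Factor = (114/51)² = 2.2353² = 4.9966.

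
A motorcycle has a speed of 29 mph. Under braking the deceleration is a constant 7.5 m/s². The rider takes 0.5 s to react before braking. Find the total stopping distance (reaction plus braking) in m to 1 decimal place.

Total stopping distance ≈ 17.7 m

29 mph × 0.44704 = 12.9642 m/s.
Reaction distance = v·t_r = 12.9642 × 0.5 = 6.482 m.
Braking distance = v²/(2a) = 12.9642² / (2 × 7.500) = 168.070 / 15.000 = 11.205 m.
Total = 6.482 + 11.205 = 17.687 m.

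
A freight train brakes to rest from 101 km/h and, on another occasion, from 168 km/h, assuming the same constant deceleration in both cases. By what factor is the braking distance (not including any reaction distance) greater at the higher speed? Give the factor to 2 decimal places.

Braking distance d = v²/(2a), so with a fixed, d ∝ v².
Factor = (168/101)² = 1.6634² = 2.7669.

Factor ≈ 2.77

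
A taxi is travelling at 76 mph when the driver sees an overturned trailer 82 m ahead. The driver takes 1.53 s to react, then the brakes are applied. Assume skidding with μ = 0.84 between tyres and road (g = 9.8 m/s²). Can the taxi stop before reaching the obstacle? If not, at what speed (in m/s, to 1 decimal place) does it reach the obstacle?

No — it strikes the obstacle at 25.7 m/s

76 mph × 0.44704 = 33.9750 m/s.
a = μg = 0.84 × 9.8 = 8.232 m/s².
Reaction distance = 33.9750 × 1.53 = 51.982 m.
Braking distance needed to stop: v²/(2a) = 1154.301 / 16.464 = 70.111 m, so total needed = 51.982 + 70.111 = 122.093 m > 82 m — it cannot stop.
Distance remaining when braking begins: 82 − 51.982 = 30.018 m.
v² = v₀² − 2a·d = 1154.301 − 2 × 8.232 × 30.018 = 660.085 m²/s².
v = √660.085 = 25.692 m/s.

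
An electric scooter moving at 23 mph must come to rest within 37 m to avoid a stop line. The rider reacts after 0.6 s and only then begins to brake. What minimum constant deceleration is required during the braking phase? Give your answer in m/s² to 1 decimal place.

23 mph × 0.44704 = 10.2819 m/s.
Distance covered during reaction = 10.2819 × 0.6 = 6.169 m.
Distance available for braking: 37 − 6.169 = 30.831 m.
v² = 2a·d ⇒ a = v²/(2d) = 10.2819² / (2 × 30.831) = 105.717 / 61.662 = 1.7145 m/s².

Required deceleration ≈ 1.7 m/s²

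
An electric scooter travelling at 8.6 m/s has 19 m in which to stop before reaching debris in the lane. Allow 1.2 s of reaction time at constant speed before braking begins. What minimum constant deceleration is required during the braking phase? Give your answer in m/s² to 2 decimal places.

Required deceleration ≈ 4.26 m/s²

Distance covered during reaction = 8.6000 × 1.2 = 10.320 m.
Distance available for braking: 19 − 10.320 = 8.680 m.
v² = 2a·d ⇒ a = v²/(2d) = 8.6000² / (2 × 8.680) = 73.960 / 17.360 = 4.2604 m/s².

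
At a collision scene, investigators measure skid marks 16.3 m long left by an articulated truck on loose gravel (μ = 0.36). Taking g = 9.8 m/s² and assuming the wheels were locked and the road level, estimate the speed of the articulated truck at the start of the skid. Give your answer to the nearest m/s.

Initial speed ≈ 11 m/s

Deceleration a = μg = 0.36 × 9.8 = 3.528 m/s².
v = √(2a·d) = √(2 × 3.528 × 16.3) = √115.013 = 10.7244 m/s.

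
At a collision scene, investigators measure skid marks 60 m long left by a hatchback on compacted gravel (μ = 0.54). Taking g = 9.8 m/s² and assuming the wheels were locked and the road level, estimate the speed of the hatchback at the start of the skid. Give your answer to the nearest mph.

Deceleration a = μg = 0.54 × 9.8 = 5.292 m/s².
v = √(2a·d) = √(2 × 5.292 × 60) = √635.040 = 25.2000 m/s.
= 25.2000 ÷ 0.44704 = 56.371 mph.

Initial speed ≈ 56 mph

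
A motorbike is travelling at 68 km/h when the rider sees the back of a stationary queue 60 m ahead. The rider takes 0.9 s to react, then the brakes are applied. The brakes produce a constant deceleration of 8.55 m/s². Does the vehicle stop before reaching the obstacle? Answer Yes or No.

68 km/h ÷ 3.6 = 18.8889 m/s.
Reaction distance = 18.8889 × 0.9 = 17.000 m.
Braking distance = v²/(2a) = 356.791 / 17.100 = 20.865 m.
Total stopping distance = 17.000 + 20.865 = 37.865 m, vs 60 m available — it stops with 60 − 37.865 = 22.135 m to spare.

Yes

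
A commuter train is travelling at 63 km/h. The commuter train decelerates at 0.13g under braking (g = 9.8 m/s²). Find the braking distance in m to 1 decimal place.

Braking distance ≈ 120.2 m

63 km/h ÷ 3.6 = 17.5000 m/s.
a = 0.13 × 9.8 = 1.274 m/s².
Braking distance = v²/(2a) = 17.5000² / (2 × 1.274) = 306.250 / 2.548 = 120.192 m.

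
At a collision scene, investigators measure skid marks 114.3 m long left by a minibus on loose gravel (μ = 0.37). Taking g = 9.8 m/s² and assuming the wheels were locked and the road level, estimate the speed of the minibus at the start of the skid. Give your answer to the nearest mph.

Initial speed ≈ 64 mph

Deceleration a = μg = 0.37 × 9.8 = 3.626 m/s².
v = √(2a·d) = √(2 × 3.626 × 114.3) = √828.904 = 28.7907 m/s.
= 28.7907 ÷ 0.44704 = 64.403 mph.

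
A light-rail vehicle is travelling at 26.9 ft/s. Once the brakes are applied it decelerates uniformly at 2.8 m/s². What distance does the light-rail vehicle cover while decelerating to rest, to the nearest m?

Braking distance ≈ 12 m

26.9 ft/s × 0.3048 = 8.1991 m/s.
Braking distance = v²/(2a) = 8.1991² / (2 × 2.800) = 67.225 / 5.600 = 12.004 m.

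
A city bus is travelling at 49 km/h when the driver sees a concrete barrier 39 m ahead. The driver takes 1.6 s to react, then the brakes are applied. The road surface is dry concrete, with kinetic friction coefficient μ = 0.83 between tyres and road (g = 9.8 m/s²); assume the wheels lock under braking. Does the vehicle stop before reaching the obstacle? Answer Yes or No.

49 km/h ÷ 3.6 = 13.6111 m/s.
a = μg = 0.83 × 9.8 = 8.134 m/s².
Reaction distance = 13.6111 × 1.6 = 21.778 m.
Braking distance = v²/(2a) = 185.262 / 16.268 = 11.388 m.
Total stopping distance = 21.778 + 11.388 = 33.166 m, vs 39 m available — it stops with 39 − 33.166 = 5.834 m to spare.

Yes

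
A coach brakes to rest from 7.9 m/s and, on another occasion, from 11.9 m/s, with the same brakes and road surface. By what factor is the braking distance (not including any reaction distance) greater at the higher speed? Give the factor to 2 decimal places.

Factor ≈ 2.27

Braking distance d = v²/(2a), so with a fixed, d ∝ v².
Factor = (11.9/7.9)² = 1.5063² = 2.2689.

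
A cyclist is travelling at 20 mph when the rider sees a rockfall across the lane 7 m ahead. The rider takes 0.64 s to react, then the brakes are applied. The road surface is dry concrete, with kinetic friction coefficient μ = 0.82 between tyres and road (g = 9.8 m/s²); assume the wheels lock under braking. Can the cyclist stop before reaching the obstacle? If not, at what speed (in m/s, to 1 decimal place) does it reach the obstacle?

20 mph × 0.44704 = 8.9408 m/s.
a = μg = 0.82 × 9.8 = 8.036 m/s².
Reaction distance = 8.9408 × 0.64 = 5.722 m.
Braking distance needed to stop: v²/(2a) = 79.938 / 16.072 = 4.974 m, so total needed = 5.722 + 4.974 = 10.696 m > 7 m — it cannot stop.
Distance remaining when braking begins: 7 − 5.722 = 1.278 m.
v² = v₀² − 2a·d = 79.938 − 2 × 8.036 × 1.278 = 59.398 m²/s².
v = √59.398 = 7.707 m/s.

No — it strikes the obstacle at 7.7 m/s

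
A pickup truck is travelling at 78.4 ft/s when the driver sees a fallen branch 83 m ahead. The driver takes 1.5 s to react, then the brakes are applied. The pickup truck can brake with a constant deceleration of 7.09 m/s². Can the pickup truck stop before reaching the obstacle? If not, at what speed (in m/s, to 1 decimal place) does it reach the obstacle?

Yes — it stops about 6.9 m short of the obstacle, so it never reaches it

78.4 ft/s × 0.3048 = 23.8963 m/s.
Reaction distance = 23.8963 × 1.5 = 35.844 m.
Braking distance = v²/(2a) = 571.033 / 14.180 = 40.270 m.
Total stopping distance = 35.844 + 40.270 = 76.114 m, vs 83 m available — it stops with 83 − 76.114 = 6.886 m to spare.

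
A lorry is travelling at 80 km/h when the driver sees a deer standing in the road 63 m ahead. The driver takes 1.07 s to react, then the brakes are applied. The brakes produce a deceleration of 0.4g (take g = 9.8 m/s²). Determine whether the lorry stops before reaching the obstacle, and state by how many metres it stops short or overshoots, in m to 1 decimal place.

No — it overshoots by 23.8 m

80 km/h ÷ 3.6 = 22.2222 m/s.
a = 0.4 × 9.8 = 3.920 m/s².
Reaction distance = 22.2222 × 1.07 = 23.778 m.
Braking distance = v²/(2a) = 493.826 / 7.840 = 62.988 m.
Total stopping distance = 23.778 + 62.988 = 86.766 m, vs 63 m available — it cannot stop in time and overshoots by 86.766 − 63 = 23.766 m.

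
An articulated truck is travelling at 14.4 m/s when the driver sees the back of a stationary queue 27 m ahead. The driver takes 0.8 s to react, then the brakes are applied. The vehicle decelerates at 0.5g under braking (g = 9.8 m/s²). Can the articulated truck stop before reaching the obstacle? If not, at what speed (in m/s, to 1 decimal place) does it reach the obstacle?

a = 0.5 × 9.8 = 4.900 m/s².
Reaction distance = 14.4000 × 0.8 = 11.520 m.
Braking distance needed to stop: v²/(2a) = 207.360 / 9.800 = 21.159 m, so total needed = 11.520 + 21.159 = 32.679 m > 27 m — it cannot stop.
Distance remaining when braking begins: 27 − 11.520 = 15.480 m.
v² = v₀² − 2a·d = 207.360 − 2 × 4.900 × 15.480 = 55.656 m²/s².
v = √55.656 = 7.460 m/s.

No — it strikes the obstacle at 7.5 m/s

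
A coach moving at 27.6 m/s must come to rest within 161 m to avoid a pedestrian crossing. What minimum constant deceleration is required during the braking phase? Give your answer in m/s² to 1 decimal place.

v² = 2a·d ⇒ a = v²/(2d) = 27.6000² / (2 × 161.000) = 761.760 / 322.000 = 2.3657 m/s².

Required deceleration ≈ 2.4 m/s²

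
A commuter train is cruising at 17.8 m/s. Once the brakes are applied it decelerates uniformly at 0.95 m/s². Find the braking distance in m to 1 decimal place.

Braking distance ≈ 166.8 m

Braking distance = v²/(2a) = 17.8000² / (2 × 0.950) = 316.840 / 1.900 = 166.758 m.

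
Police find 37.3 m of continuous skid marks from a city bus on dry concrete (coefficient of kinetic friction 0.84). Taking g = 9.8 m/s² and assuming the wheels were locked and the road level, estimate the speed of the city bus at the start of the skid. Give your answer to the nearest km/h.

Initial speed ≈ 89 km/h

Deceleration a = μg = 0.84 × 9.8 = 8.232 m/s².
v = √(2a·d) = √(2 × 8.232 × 37.3) = √614.107 = 24.7812 m/s.
= 24.7812 × 3.6 = 89.212 km/h.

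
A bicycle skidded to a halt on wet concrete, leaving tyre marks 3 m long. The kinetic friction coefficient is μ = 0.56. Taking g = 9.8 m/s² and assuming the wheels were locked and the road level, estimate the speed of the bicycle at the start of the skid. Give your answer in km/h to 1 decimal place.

Initial speed ≈ 20.7 km/h

Deceleration a = μg = 0.56 × 9.8 = 5.488 m/s².
v = √(2a·d) = √(2 × 5.488 × 3) = √32.928 = 5.7383 m/s.
= 5.7383 × 3.6 = 20.658 km/h.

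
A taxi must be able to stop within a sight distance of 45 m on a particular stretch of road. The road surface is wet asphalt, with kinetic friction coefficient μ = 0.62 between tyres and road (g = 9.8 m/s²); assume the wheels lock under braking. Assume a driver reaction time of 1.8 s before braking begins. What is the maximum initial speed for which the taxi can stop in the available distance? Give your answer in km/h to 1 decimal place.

a = μg = 0.62 × 9.8 = 6.076 m/s².
Stopping distance: v·t_r + v²/(2a) = 45 with t_r = 1.8 s and a = 6.076 m/s².
So v² + 21.874 v − 546.84 = 0.
Positive root: v = −a·t_r + √((a·t_r)² + 2a·d) = −10.937 + √(119.618 + 546.84) = 14.8788 m/s.
14.8788 m/s × 3.6 = 53.564 km/h.

Maximum speed ≈ 53.6 km/h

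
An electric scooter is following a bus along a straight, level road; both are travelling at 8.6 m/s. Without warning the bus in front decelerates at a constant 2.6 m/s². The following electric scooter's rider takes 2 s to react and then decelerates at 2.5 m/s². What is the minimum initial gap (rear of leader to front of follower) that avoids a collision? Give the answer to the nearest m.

Minimum gap ≈ 18 m

Leader travels v²/(2a_L) = 73.960 / 5.200 = 14.223 m before stopping.
Follower covers v·t_r = 8.6000 × 2 = 17.200 m while reacting, then v²/(2a_F) = 73.960 / 5.000 = 14.792 m while braking, for a total of 17.200 + 14.792 = 31.992 m.
Since a_F ≤ a_L and the follower starts braking later, the follower is never slower than the leader, so the closest approach is when both have stopped.
Minimum gap = 31.992 − 14.223 = 17.769 m.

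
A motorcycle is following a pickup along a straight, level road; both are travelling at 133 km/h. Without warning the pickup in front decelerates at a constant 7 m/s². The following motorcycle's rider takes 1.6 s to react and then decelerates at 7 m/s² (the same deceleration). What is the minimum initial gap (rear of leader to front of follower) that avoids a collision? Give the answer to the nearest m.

Minimum gap ≈ 59 m

133 km/h ÷ 3.6 = 36.9444 m/s.
Leader travels v²/(2a_L) = 1364.889 / 14.000 = 97.492 m before stopping.
Follower covers v·t_r = 36.9444 × 1.6 = 59.111 m while reacting, then v²/(2a_F) = 1364.889 / 14.000 = 97.492 m while braking, for a total of 59.111 + 97.492 = 156.603 m.
Since a_F ≤ a_L and the follower starts braking later, the follower is never slower than the leader, so the closest approach is when both have stopped.
Minimum gap = 156.603 − 97.492 = 59.111 m.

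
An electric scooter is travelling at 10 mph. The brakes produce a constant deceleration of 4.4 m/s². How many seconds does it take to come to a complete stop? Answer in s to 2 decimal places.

10 mph × 0.44704 = 4.4704 m/s.
Braking time = v/a = 4.4704 / 4.400 = 1.016 s.

Braking time ≈ 1.02 s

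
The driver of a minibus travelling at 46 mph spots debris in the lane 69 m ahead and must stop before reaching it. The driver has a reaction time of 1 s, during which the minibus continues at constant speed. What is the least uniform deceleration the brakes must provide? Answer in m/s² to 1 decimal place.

Required deceleration ≈ 4.4 m/s²

46 mph × 0.44704 = 20.5638 m/s.
Distance covered during reaction = 20.5638 × 1 = 20.564 m.
Distance available for braking: 69 − 20.564 = 48.436 m.
v² = 2a·d ⇒ a = v²/(2d) = 20.5638² / (2 × 48.436) = 422.870 / 96.872 = 4.3652 m/s².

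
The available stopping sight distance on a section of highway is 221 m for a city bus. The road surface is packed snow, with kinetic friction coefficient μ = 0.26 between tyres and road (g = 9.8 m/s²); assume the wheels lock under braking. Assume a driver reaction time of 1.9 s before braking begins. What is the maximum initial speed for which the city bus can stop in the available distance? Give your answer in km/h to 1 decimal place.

Maximum speed ≈ 104.6 km/h

a = μg = 0.26 × 9.8 = 2.548 m/s².
Stopping distance: v·t_r + v²/(2a) = 221 with t_r = 1.9 s and a = 2.548 m/s².
So v² + 9.682 v − 1126.22 = 0.
Positive root: v = −a·t_r + √((a·t_r)² + 2a·d) = −4.841 + √(23.435 + 1126.22) = 29.0656 m/s.
29.0656 m/s × 3.6 = 104.636 km/h.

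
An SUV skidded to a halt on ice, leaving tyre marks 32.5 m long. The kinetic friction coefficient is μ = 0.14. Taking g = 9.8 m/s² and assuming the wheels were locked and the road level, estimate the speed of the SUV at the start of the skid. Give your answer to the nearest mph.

Initial speed ≈ 21 mph

Deceleration a = μg = 0.14 × 9.8 = 1.372 m/s².
v = √(2a·d) = √(2 × 1.372 × 32.5) = √89.180 = 9.4435 m/s.
= 9.4435 ÷ 0.44704 = 21.125 mph.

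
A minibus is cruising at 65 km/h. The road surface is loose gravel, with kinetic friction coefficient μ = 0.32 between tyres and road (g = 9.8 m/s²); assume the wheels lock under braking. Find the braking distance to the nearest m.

65 km/h ÷ 3.6 = 18.0556 m/s.
a = μg = 0.32 × 9.8 = 3.136 m/s².
Braking distance = v²/(2a) = 18.0556² / (2 × 3.136) = 326.005 / 6.272 = 51.978 m.

Braking distance ≈ 52 m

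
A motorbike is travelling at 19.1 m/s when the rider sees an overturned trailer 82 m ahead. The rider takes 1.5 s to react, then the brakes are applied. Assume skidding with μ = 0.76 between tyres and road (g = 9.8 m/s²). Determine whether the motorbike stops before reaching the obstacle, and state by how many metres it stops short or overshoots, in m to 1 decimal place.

Yes — it stops 28.9 m short of the obstacle

a = μg = 0.76 × 9.8 = 7.448 m/s².
Reaction distance = 19.1000 × 1.5 = 28.650 m.
Braking distance = v²/(2a) = 364.810 / 14.896 = 24.490 m.
Total stopping distance = 28.650 + 24.490 = 53.140 m, vs 82 m available — it stops with 82 − 53.140 = 28.860 m to spare.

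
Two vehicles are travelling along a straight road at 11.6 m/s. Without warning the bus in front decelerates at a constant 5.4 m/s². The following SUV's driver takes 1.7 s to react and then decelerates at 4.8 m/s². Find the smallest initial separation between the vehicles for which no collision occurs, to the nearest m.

Leader travels v²/(2a_L) = 134.560 / 10.800 = 12.459 m before stopping.
Follower covers v·t_r = 11.6000 × 1.7 = 19.720 m while reacting, then v²/(2a_F) = 134.560 / 9.600 = 14.017 m while braking, for a total of 19.720 + 14.017 = 33.737 m.
Since a_F ≤ a_L and the follower starts braking later, the follower is never slower than the leader, so the closest approach is when both have stopped.
Minimum gap = 33.737 − 12.459 = 21.278 m.

Minimum gap ≈ 21 m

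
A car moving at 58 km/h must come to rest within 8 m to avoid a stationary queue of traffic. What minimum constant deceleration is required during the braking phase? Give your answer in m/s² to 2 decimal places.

Required deceleration ≈ 16.22 m/s²

58 km/h ÷ 3.6 = 16.1111 m/s.
v² = 2a·d ⇒ a = v²/(2d) = 16.1111² / (2 × 8.000) = 259.568 / 16.000 = 16.2230 m/s².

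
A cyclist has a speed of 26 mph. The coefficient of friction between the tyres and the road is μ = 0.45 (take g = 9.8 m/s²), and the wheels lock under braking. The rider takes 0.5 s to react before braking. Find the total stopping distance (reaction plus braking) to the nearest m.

26 mph × 0.44704 = 11.6230 m/s.
a = μg = 0.45 × 9.8 = 4.410 m/s².
Reaction distance = v·t_r = 11.6230 × 0.5 = 5.811 m.
Braking distance = v²/(2a) = 11.6230² / (2 × 4.410) = 135.094 / 8.820 = 15.317 m.
Total = 5.811 + 15.317 = 21.128 m.

Total stopping distance ≈ 21 m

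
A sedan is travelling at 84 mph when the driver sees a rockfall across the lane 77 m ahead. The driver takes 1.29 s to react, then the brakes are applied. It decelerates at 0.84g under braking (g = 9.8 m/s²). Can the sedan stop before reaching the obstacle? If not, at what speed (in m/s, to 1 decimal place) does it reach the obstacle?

No — it strikes the obstacle at 30.7 m/s

84 mph × 0.44704 = 37.5514 m/s.
a = 0.84 × 9.8 = 8.232 m/s².
Reaction distance = 37.5514 × 1.29 = 48.441 m.
Braking distance needed to stop: v²/(2a) = 1410.108 / 16.464 = 85.648 m, so total needed = 48.441 + 85.648 = 134.089 m > 77 m — it cannot stop.
Distance remaining when braking begins: 77 − 48.441 = 28.559 m.
v² = v₀² − 2a·d = 1410.108 − 2 × 8.232 × 28.559 = 939.913 m²/s².
v = √939.913 = 30.658 m/s.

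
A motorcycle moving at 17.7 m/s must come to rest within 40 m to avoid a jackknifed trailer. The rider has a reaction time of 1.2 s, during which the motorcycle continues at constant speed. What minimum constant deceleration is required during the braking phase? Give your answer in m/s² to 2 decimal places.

Required deceleration ≈ 8.35 m/s²

Distance covered during reaction = 17.7000 × 1.2 = 21.240 m.
Distance available for braking: 40 − 21.240 = 18.760 m.
v² = 2a·d ⇒ a = v²/(2d) = 17.7000² / (2 × 18.760) = 313.290 / 37.520 = 8.3499 m/s².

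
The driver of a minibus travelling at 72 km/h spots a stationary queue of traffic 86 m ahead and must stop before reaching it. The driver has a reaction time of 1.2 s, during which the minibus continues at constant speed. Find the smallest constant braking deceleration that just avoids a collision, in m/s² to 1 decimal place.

Required deceleration ≈ 3.2 m/s²

72 km/h ÷ 3.6 = 20.0000 m/s.
Distance covered during reaction = 20.0000 × 1.2 = 24.000 m.
Distance available for braking: 86 − 24.000 = 62.000 m.
v² = 2a·d ⇒ a = v²/(2d) = 20.0000² / (2 × 62.000) = 400.000 / 124.000 = 3.2258 m/s².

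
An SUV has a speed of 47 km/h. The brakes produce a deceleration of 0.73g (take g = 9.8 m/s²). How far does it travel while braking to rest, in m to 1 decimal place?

47 km/h ÷ 3.6 = 13.0556 m/s.
a = 0.73 × 9.8 = 7.154 m/s².
Braking distance = v²/(2a) = 13.0556² / (2 × 7.154) = 170.449 / 14.308 = 11.913 m.

Braking distance ≈ 11.9 m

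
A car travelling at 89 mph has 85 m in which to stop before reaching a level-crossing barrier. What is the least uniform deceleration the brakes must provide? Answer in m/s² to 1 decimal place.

89 mph × 0.44704 = 39.7866 m/s.
v² = 2a·d ⇒ a = v²/(2d) = 39.7866² / (2 × 85.000) = 1582.974 / 170.000 = 9.3116 m/s².

Required deceleration ≈ 9.3 m/s²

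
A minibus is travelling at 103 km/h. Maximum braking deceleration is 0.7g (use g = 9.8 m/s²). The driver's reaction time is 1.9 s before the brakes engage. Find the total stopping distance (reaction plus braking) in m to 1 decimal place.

103 km/h ÷ 3.6 = 28.6111 m/s.
a = 0.7 × 9.8 = 6.860 m/s².
Reaction distance = v·t_r = 28.6111 × 1.9 = 54.361 m.
Braking distance = v²/(2a) = 28.6111² / (2 × 6.860) = 818.595 / 13.720 = 59.664 m.
Total = 54.361 + 59.664 = 114.025 m.

Total stopping distance ≈ 114.0 m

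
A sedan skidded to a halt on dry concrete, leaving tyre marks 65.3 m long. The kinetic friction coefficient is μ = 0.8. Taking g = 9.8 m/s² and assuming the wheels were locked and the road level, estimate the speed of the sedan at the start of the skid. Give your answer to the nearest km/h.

Initial speed ≈ 115 km/h

Deceleration a = μg = 0.8 × 9.8 = 7.840 m/s².
v = √(2a·d) = √(2 × 7.840 × 65.3) = √1023.904 = 31.9985 m/s.
= 31.9985 × 3.6 = 115.195 km/h.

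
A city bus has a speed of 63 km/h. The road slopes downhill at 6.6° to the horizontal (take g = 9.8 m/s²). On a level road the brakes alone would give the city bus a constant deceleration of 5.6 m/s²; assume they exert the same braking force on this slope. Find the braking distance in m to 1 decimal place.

63 km/h ÷ 3.6 = 17.5000 m/s.
Gravity along the downhill slope reduces the braking deceleration: a_eff = 5.600 − 9.8·sin 6.6° = 5.600 − 1.126 = 4.474 m/s².
Braking distance = v²/(2a) = 17.5000² / (2 × 4.474) = 306.250 / 8.948 = 34.226 m.

Braking distance ≈ 34.2 m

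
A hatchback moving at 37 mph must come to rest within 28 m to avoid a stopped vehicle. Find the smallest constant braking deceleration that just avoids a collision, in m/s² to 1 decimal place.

37 mph × 0.44704 = 16.5405 m/s.
v² = 2a·d ⇒ a = v²/(2d) = 16.5405² / (2 × 28.000) = 273.588 / 56.000 = 4.8855 m/s².

Required deceleration ≈ 4.9 m/s²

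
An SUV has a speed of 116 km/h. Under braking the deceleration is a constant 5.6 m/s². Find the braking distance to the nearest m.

Braking distance ≈ 93 m

116 km/h ÷ 3.6 = 32.2222 m/s.
Braking distance = v²/(2a) = 32.2222² / (2 × 5.600) = 1038.270 / 11.200 = 92.703 m.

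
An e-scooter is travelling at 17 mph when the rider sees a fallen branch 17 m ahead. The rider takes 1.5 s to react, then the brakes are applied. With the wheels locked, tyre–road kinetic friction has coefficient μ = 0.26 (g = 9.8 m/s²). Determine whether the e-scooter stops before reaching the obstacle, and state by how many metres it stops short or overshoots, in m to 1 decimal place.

No — it overshoots by 5.7 m

17 mph × 0.44704 = 7.5997 m/s.
a = μg = 0.26 × 9.8 = 2.548 m/s².
Reaction distance = 7.5997 × 1.5 = 11.400 m.
Braking distance = v²/(2a) = 57.755 / 5.096 = 11.333 m.
Total stopping distance = 11.400 + 11.333 = 22.733 m, vs 17 m available — it cannot stop in time and overshoots by 22.733 − 17 = 5.733 m.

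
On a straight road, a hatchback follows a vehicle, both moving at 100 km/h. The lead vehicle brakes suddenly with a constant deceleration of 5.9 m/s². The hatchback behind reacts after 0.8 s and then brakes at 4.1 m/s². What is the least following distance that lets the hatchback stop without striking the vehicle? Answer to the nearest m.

100 km/h ÷ 3.6 = 27.7778 m/s.
Leader travels v²/(2a_L) = 771.606 / 11.800 = 65.390 m before stopping.
Follower covers v·t_r = 27.7778 × 0.8 = 22.222 m while reacting, then v²/(2a_F) = 771.606 / 8.200 = 94.098 m while braking, for a total of 22.222 + 94.098 = 116.320 m.
Since a_F ≤ a_L and the follower starts braking later, the follower is never slower than the leader, so the closest approach is when both have stopped.
Minimum gap = 116.320 − 65.390 = 50.930 m.

Minimum gap ≈ 51 m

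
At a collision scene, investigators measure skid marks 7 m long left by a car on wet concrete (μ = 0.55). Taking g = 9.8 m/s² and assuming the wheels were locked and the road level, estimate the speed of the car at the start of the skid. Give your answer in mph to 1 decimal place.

Initial speed ≈ 19.4 mph

Deceleration a = μg = 0.55 × 9.8 = 5.390 m/s².
v = √(2a·d) = √(2 × 5.390 × 7) = √75.460 = 8.6868 m/s.
= 8.6868 ÷ 0.44704 = 19.432 mph.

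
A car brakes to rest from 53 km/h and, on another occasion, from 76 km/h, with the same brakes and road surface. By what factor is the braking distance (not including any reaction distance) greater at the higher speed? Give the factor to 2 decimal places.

Braking distance d = v²/(2a), so with a fixed, d ∝ v².
Factor = (76/53)² = 1.4340² = 2.0564.

Factor ≈ 2.06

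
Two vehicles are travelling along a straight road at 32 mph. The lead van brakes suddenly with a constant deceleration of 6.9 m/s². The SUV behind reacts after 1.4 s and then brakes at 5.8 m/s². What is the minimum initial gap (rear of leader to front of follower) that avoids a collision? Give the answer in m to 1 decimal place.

32 mph × 0.44704 = 14.3053 m/s.
Leader travels v²/(2a_L) = 204.642 / 13.800 = 14.829 m before stopping.
Follower covers v·t_r = 14.3053 × 1.4 = 20.027 m while reacting, then v²/(2a_F) = 204.642 / 11.600 = 17.642 m while braking, for a total of 20.027 + 17.642 = 37.669 m.
Since a_F ≤ a_L and the follower starts braking later, the follower is never slower than the leader, so the closest approach is when both have stopped.
Minimum gap = 37.669 − 14.829 = 22.840 m.

Minimum gap ≈ 22.8 m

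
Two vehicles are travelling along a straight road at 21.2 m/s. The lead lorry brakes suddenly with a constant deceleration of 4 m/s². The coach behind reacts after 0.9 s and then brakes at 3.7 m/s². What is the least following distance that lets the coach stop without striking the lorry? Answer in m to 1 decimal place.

Minimum gap ≈ 23.6 m

Leader travels v²/(2a_L) = 449.440 / 8.000 = 56.180 m before stopping.
Follower covers v·t_r = 21.2000 × 0.9 = 19.080 m while reacting, then v²/(2a_F) = 449.440 / 7.400 = 60.735 m while braking, for a total of 19.080 + 60.735 = 79.815 m.
Since a_F ≤ a_L and the follower starts braking later, the follower is never slower than the leader, so the closest approach is when both have stopped.
Minimum gap = 79.815 − 56.180 = 23.635 m.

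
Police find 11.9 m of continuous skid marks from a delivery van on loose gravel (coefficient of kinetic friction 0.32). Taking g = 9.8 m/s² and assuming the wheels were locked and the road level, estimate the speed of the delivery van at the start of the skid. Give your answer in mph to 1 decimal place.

Deceleration a = μg = 0.32 × 9.8 = 3.136 m/s².
v = √(2a·d) = √(2 × 3.136 × 11.9) = √74.637 = 8.6393 m/s.
= 8.6393 ÷ 0.44704 = 19.326 mph.

Initial speed ≈ 19.3 mph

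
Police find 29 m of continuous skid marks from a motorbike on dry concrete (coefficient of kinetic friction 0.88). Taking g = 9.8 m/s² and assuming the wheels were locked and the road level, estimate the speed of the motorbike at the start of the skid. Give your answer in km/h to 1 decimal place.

Deceleration a = μg = 0.88 × 9.8 = 8.624 m/s².
v = √(2a·d) = √(2 × 8.624 × 29) = √500.192 = 22.3650 m/s.
= 22.3650 × 3.6 = 80.514 km/h.

Initial speed ≈ 80.5 km/h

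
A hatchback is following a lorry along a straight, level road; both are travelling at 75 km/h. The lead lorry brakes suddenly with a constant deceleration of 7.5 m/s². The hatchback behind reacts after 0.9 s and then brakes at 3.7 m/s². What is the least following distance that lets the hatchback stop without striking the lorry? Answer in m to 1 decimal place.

75 km/h ÷ 3.6 = 20.8333 m/s.
Leader travels v²/(2a_L) = 434.026 / 15.000 = 28.935 m before stopping.
Follower covers v·t_r = 20.8333 × 0.9 = 18.750 m while reacting, then v²/(2a_F) = 434.026 / 7.400 = 58.652 m while braking, for a total of 18.750 + 58.652 = 77.402 m.
Since a_F ≤ a_L and the follower starts braking later, the follower is never slower than the leader, so the closest approach is when both have stopped.
Minimum gap = 77.402 − 28.935 = 48.467 m.

Minimum gap ≈ 48.5 m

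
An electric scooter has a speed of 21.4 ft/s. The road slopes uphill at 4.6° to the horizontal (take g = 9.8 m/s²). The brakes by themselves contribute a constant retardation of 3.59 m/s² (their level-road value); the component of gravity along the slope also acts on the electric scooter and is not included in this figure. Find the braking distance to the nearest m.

Braking distance ≈ 5 m

21.4 ft/s × 0.3048 = 6.5227 m/s.
Gravity along the uphill slope adds to the braking deceleration: a_eff = 3.590 + 9.8·sin 4.6° = 3.590 + 0.786 = 4.376 m/s².
Braking distance = v²/(2a) = 6.5227² / (2 × 4.376) = 42.546 / 8.752 = 4.861 m.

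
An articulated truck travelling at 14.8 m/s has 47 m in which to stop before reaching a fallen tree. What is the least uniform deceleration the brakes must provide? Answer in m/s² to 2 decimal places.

Required deceleration ≈ 2.33 m/s²

v² = 2a·d ⇒ a = v²/(2d) = 14.8000² / (2 × 47.000) = 219.040 / 94.000 = 2.3302 m/s².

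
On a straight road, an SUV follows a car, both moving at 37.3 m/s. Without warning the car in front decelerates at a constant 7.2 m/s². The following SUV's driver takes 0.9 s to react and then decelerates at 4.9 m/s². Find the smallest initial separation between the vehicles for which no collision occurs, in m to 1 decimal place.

Minimum gap ≈ 78.9 m

Leader travels v²/(2a_L) = 1391.290 / 14.400 = 96.617 m before stopping.
Follower covers v·t_r = 37.3000 × 0.9 = 33.570 m while reacting, then v²/(2a_F) = 1391.290 / 9.800 = 141.968 m while braking, for a total of 33.570 + 141.968 = 175.538 m.
Since a_F ≤ a_L and the follower starts braking later, the follower is never slower than the leader, so the closest approach is when both have stopped.
Minimum gap = 175.538 − 96.617 = 78.921 m.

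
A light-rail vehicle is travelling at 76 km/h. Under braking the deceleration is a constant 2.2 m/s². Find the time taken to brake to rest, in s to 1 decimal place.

Braking time ≈ 9.6 s

76 km/h ÷ 3.6 = 21.1111 m/s.
Braking time = v/a = 21.1111 / 2.200 = 9.596 s.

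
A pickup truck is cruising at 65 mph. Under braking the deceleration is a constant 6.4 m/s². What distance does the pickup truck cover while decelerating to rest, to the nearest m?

65 mph × 0.44704 = 29.0576 m/s.
Braking distance = v²/(2a) = 29.0576² / (2 × 6.400) = 844.344 / 12.800 = 65.964 m.

Braking distance ≈ 66 m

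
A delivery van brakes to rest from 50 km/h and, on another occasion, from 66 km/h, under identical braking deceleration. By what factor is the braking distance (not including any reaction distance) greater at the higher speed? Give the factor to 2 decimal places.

Factor ≈ 1.74

Braking distance d = v²/(2a), so with a fixed, d ∝ v².
Factor = (66/50)² = 1.3200² = 1.7424.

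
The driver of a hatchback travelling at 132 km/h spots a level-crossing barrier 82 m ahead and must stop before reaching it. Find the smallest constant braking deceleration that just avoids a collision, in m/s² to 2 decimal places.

132 km/h ÷ 3.6 = 36.6667 m/s.
v² = 2a·d ⇒ a = v²/(2d) = 36.6667² / (2 × 82.000) = 1344.447 / 164.000 = 8.1978 m/s².

Required deceleration ≈ 8.20 m/s²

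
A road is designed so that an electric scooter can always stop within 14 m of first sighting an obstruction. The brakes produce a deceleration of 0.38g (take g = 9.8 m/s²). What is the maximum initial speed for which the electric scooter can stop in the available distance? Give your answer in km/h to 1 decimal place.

a = 0.38 × 9.8 = 3.724 m/s².
v²/(2a) = d ⇒ v = √(2 × 3.724 × 14) = √104.27 = 10.2113 m/s.
10.2113 m/s × 3.6 = 36.761 km/h.

Maximum speed ≈ 36.8 km/h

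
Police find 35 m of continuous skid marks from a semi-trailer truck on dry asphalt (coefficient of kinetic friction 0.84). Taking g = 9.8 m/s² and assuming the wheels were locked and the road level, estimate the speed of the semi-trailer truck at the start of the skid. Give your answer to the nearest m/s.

Initial speed ≈ 24 m/s

Deceleration a = μg = 0.84 × 9.8 = 8.232 m/s².
v = √(2a·d) = √(2 × 8.232 × 35) = √576.240 = 24.0050 m/s.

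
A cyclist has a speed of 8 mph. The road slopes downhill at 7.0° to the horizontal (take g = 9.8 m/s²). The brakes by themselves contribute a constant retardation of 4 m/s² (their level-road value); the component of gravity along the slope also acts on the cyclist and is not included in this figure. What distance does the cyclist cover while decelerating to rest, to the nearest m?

8 mph × 0.44704 = 3.5763 m/s.
Gravity along the downhill slope reduces the braking deceleration: a_eff = 4.000 − 9.8·sin 7.0° = 4.000 − 1.194 = 2.806 m/s².
Braking distance = v²/(2a) = 3.5763² / (2 × 2.806) = 12.790 / 5.612 = 2.279 m.

Braking distance ≈ 2 m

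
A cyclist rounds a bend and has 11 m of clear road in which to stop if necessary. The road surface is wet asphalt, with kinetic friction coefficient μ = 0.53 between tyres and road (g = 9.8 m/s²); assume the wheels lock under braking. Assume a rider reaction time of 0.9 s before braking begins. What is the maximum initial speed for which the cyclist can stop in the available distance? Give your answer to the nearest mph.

Maximum speed ≈ 16 mph

a = μg = 0.53 × 9.8 = 5.194 m/s².
Stopping distance: v·t_r + v²/(2a) = 11 with t_r = 0.9 s and a = 5.194 m/s².
So v² + 9.349 v − 114.27 = 0.
Positive root: v = −a·t_r + √((a·t_r)² + 2a·d) = −4.675 + √(21.856 + 114.27) = 6.9923 m/s.
6.9923 m/s ÷ 0.44704 = 15.641 mph.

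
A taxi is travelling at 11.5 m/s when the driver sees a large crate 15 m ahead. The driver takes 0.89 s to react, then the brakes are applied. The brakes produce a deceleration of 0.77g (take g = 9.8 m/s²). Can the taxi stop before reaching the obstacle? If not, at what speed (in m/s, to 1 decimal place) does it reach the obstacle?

No — it strikes the obstacle at 7.8 m/s

a = 0.77 × 9.8 = 7.546 m/s².
Reaction distance = 11.5000 × 0.89 = 10.235 m.
Braking distance needed to stop: v²/(2a) = 132.250 / 15.092 = 8.763 m, so total needed = 10.235 + 8.763 = 18.998 m > 15 m — it cannot stop.
Distance remaining when braking begins: 15 − 10.235 = 4.765 m.
v² = v₀² − 2a·d = 132.250 − 2 × 7.546 × 4.765 = 60.337 m²/s².
v = √60.337 = 7.768 m/s.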